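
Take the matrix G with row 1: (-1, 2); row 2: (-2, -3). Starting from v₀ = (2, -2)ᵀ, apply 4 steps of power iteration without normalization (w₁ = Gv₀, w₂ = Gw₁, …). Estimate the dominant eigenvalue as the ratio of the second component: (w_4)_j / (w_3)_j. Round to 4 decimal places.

w1 = Gv₀ = ((-1)·2 + 2·(-2); (-2)·2 + (-3)·(-2)) = (-6, 2)
w2 = Gw1 = ((-1)·(-6) + 2·2; (-2)·(-6) + (-3)·2) = (10, 6)
w3 = Gw2 = (2, -38)
w4 = Gw3 = (-78, 110)
Ratio at component: 110 / -38 = -2.8947

λ ≈ -2.8947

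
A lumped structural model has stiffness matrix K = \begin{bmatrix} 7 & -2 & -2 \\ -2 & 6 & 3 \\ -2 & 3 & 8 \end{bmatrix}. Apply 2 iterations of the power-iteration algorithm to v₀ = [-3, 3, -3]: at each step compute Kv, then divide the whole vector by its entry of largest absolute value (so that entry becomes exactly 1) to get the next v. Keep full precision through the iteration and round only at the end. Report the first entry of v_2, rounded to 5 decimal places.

Kv0 = (-21.000000, 15.000000, -9.000000); divide by -21.000000 → v1 = (1.000000, -0.714286, 0.428571)
Kv1 = (7.571429, -5.000000, -0.714286); divide by 7.571429 → v2 = (1.000000, -0.660377, -0.094340)
Requested entry of v2: -159/-159 = 1.00000

1.00000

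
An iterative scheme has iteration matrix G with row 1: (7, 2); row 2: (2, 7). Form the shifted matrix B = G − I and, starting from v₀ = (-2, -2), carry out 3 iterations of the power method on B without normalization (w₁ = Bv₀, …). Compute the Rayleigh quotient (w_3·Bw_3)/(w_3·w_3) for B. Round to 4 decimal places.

8.0000

B = G − I has rows (6, 2); (2, 6)
w1 = Bv₀ = (6·(-2) + 2·(-2); 2·(-2) + 6·(-2)) = (-16, -16)
w2 = Bw1 = (6·(-16) + 2·(-16); 2·(-16) + 6·(-16)) = (-128, -128)
w3 = Bw2 = (-1024, -1024)
Bw3 = (-8192, -8192)
w3·Bw3 = 16777216; w3·w3 = 2097152; μ ≈ 16777216/2097152 = 8.0000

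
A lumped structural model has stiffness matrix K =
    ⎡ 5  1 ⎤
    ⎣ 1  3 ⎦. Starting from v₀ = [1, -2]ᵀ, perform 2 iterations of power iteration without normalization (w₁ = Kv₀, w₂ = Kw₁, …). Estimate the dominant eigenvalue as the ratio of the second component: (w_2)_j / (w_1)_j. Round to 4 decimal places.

λ ≈ 2.4000

w1 = Kv₀ = (5·1 + 1·(-2); 1·1 + 3·(-2)) = (3, -5)
w2 = Kw1 = (5·3 + 1·(-5); 1·3 + 3·(-5)) = (10, -12)
Ratio at component: -12 / -5 = 2.4000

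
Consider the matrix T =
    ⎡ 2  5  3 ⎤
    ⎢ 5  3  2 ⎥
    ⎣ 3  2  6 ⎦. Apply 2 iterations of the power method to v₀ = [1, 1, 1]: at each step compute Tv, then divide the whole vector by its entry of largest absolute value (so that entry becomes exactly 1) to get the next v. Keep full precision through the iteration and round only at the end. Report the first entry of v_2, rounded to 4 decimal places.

0.8879

Tv0 = (10.00000, 10.00000, 11.00000); divide by 11.00000 → v1 = (0.90909, 0.90909, 1.00000)
Tv1 = (9.36364, 9.27273, 10.54545); divide by 10.54545 → v2 = (0.88793, 0.87931, 1.00000)
Requested entry of v2: 103/116 = 0.8879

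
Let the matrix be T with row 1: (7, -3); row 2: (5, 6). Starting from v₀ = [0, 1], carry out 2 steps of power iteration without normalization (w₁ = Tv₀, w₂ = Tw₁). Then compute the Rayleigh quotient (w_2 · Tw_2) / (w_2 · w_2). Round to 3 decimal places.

w1 = Tv₀ = (-3, 6)
w2 = Tw1 = (-39, 21)
Tw2 = (-336, -69)
w2·Tw2 = (-39)·(-336) + 21·(-69) = 11655; w2·w2 = (-39)·(-39) + 21·21 = 1962
λ ≈ 11655/1962 = 5.940

5.940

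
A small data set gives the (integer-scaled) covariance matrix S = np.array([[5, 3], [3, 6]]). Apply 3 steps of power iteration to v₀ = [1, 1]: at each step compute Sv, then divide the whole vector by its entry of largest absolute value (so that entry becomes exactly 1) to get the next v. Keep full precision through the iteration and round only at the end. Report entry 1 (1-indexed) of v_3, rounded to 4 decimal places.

0.8505

Sv0 = (8.00000, 9.00000); divide by 9.00000 → v1 = (0.88889, 1.00000)
Sv1 = (7.44444, 8.66667); divide by 8.66667 → v2 = (0.85897, 1.00000)
Sv2 = (7.29487, 8.57692); divide by 8.57692 → v3 = (0.85052, 1.00000)
Requested entry of v3: 569/669 = 0.8505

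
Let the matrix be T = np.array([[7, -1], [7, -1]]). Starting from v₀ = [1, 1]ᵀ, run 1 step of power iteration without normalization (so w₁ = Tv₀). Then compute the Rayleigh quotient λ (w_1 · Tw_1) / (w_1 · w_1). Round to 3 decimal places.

w1 = Tv₀ = (7·1 + (-1)·1; 7·1 + (-1)·1) = (6, 6)
Tw1 = (36, 36)
w1·Tw1 = 6·36 + 6·36 = 432; w1·w1 = 6·6 + 6·6 = 72
λ ≈ 432/72 = 6.000

λ ≈ 6.000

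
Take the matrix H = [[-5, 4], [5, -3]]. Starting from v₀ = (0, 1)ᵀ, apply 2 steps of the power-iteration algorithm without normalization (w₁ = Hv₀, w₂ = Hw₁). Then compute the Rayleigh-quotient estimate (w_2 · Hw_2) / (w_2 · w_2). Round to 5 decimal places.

w1 = Hv₀ = ((-5)·0 + 4·1; 5·0 + (-3)·1) = (4, -3)
w2 = Hw1 = ((-5)·4 + 4·(-3); 5·4 + (-3)·(-3)) = (-32, 29)
Hw2 = (276, -247)
w2·Hw2 = (-32)·276 + 29·(-247) = -15995; w2·w2 = (-32)·(-32) + 29·29 = 1865
λ ≈ -15995/1865 = -8.57641

-8.57641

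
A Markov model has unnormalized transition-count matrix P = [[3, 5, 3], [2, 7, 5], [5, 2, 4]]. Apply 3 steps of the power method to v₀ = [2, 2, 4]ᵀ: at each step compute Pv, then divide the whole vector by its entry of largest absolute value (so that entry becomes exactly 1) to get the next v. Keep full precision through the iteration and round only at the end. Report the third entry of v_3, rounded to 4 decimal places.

Pv0 = (28.00000, 38.00000, 30.00000); divide by 38.00000 → v1 = (0.73684, 1.00000, 0.78947)
Pv1 = (9.57895, 12.42105, 8.84211); divide by 12.42105 → v2 = (0.77119, 1.00000, 0.71186)
Pv2 = (9.44915, 12.10169, 8.70339); divide by 12.10169 → v3 = (0.78081, 1.00000, 0.71919)
Requested entry of v3: 4108/5712 = 0.7192

0.7192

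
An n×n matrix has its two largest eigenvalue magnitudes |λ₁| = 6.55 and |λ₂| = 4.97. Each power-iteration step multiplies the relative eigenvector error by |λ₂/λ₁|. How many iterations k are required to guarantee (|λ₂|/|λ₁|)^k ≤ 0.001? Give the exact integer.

|λ₂/λ₁| = 4.97/6.55 = 0.75878
Need k ≥ ln(0.001) / ln(0.75878) = -6.9078 / -0.2760 ≈ 25.024
Smallest integer k satisfying the bound: 26

26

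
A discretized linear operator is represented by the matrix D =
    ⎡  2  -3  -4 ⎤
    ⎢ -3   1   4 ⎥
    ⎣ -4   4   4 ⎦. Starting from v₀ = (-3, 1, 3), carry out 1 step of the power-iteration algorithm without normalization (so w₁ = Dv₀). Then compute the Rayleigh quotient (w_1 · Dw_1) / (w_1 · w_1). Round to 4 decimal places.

w1 = Dv₀ = (2·(-3) + (-3)·1 + (-4)·3; (-3)·(-3) + 1·1 + 4·3; (-4)·(-3) + 4·1 + 4·3) = (-21, 22, 28)
Dw1 = (-220, 197, 284)
w1·Dw1 = (-21)·(-220) + 22·197 + 28·284 = 16906; w1·w1 = (-21)·(-21) + 22·22 + 28·28 = 1709
λ ≈ 16906/1709 = 9.8923

9.8923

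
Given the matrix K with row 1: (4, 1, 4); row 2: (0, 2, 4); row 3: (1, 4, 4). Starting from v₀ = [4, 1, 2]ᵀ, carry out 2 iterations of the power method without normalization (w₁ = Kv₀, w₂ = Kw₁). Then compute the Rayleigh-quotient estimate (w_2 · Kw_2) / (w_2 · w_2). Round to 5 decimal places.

w1 = Kv₀ = (4·4 + 1·1 + 4·2; 0·4 + 2·1 + 4·2; 1·4 + 4·1 + 4·2) = (25, 10, 16)
w2 = Kw1 = (4·25 + 1·10 + 4·16; 0·25 + 2·10 + 4·16; 1·25 + 4·10 + 4·16) = (174, 84, 129)
Kw2 = (1296, 684, 1026)
w2·Kw2 = 174·1296 + 84·684 + 129·1026 = 415314; w2·w2 = 174·174 + 84·84 + 129·129 = 53973
λ ≈ 415314/53973 = 7.69485

λ ≈ 7.69485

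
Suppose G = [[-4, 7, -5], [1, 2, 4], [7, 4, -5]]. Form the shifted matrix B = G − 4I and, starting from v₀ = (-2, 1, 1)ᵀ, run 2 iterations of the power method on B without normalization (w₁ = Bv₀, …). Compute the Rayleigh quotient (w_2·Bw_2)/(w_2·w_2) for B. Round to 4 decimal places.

B = G − 4I has rows (-8, 7, -5); (1, -2, 4); (7, 4, -9)
w1 = Bv₀ = ((-8)·(-2) + 7·1 + (-5)·1; 1·(-2) + (-2)·1 + 4·1; 7·(-2) + 4·1 + (-9)·1) = (18, 0, -19)
w2 = Bw1 = ((-8)·18 + 7·0 + (-5)·(-19); 1·18 + (-2)·0 + 4·(-19); 7·18 + 4·0 + (-9)·(-19)) = (-49, -58, 297)
Bw2 = (-1499, 1255, -3248)
w2·Bw2 = -963995; w2·w2 = 93974; μ ≈ -963995/93974 = -10.2581

μ ≈ -10.2581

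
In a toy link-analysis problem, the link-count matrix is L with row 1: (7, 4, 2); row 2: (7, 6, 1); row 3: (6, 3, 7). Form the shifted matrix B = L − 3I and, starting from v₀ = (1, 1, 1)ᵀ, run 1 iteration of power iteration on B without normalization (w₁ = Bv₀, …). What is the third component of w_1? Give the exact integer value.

B = L − 3I has rows (4, 4, 2); (7, 3, 1); (6, 3, 4)
w1 = Bv₀ = (4·1 + 4·1 + 2·1; 7·1 + 3·1 + 1·1; 6·1 + 3·1 + 4·1) = (10, 11, 13)
Requested component of w1: 13

13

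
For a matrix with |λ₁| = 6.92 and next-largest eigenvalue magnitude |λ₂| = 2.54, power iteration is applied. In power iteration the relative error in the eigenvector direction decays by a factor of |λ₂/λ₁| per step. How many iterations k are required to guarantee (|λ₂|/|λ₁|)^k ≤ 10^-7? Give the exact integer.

17

|λ₂/λ₁| = 2.54/6.92 = 0.36705
Need k ≥ ln(10^-7) / ln(0.36705) = -16.1181 / -1.0023 ≈ 16.082
Smallest integer k satisfying the bound: 17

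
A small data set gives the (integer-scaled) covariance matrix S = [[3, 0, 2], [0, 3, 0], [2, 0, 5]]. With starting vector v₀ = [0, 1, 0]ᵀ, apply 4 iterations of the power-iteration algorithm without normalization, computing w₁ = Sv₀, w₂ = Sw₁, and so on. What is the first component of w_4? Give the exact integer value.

w1 = Sv₀ = (3·0 + 0·1 + 2·0; 0·0 + 3·1 + 0·0; 2·0 + 0·1 + 5·0) = (0, 3, 0)
w2 = Sw1 = (3·0 + 0·3 + 2·0; 0·0 + 3·3 + 0·0; 2·0 + 0·3 + 5·0) = (0, 9, 0)
w3 = Sw2 = (0, 27, 0)
w4 = Sw3 = (0, 81, 0)
The requested component of w4 is 0.

0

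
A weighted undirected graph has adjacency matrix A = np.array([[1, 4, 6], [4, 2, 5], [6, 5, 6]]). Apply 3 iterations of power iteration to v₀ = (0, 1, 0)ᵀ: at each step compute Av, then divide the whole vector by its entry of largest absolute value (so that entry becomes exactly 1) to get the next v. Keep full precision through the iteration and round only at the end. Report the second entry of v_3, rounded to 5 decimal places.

0.67131

Av0 = (4.000000, 2.000000, 5.000000); divide by 5.000000 → v1 = (0.800000, 0.400000, 1.000000)
Av1 = (8.400000, 9.000000, 12.800000); divide by 12.800000 → v2 = (0.656250, 0.703125, 1.000000)
Av2 = (9.468750, 9.031250, 13.453125); divide by 13.453125 → v3 = (0.703833, 0.671312, 1.000000)
Requested entry of v3: 578/861 = 0.67131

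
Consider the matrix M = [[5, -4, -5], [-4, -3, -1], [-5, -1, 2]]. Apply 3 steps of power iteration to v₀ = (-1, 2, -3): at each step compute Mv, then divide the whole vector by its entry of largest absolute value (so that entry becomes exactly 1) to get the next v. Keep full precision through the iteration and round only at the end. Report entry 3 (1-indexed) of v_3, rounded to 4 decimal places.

Mv0 = (2.00000, 1.00000, -3.00000); divide by -3.00000 → v1 = (-0.66667, -0.33333, 1.00000)
Mv1 = (-7.00000, 2.66667, 5.66667); divide by -7.00000 → v2 = (1.00000, -0.38095, -0.80952)
Mv2 = (10.57143, -2.04762, -6.23810); divide by 10.57143 → v3 = (1.00000, -0.19369, -0.59009)
Requested entry of v3: -131/222 = -0.5901

-0.5901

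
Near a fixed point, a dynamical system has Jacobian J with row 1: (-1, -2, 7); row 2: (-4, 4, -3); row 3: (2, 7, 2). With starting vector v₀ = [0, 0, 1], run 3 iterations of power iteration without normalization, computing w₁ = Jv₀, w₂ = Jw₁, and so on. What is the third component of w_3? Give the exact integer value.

w1 = Jv₀ = ((-1)·0 + (-2)·0 + 7·1; (-4)·0 + 4·0 + (-3)·1; 2·0 + 7·0 + 2·1) = (7, -3, 2)
w2 = Jw1 = ((-1)·7 + (-2)·(-3) + 7·2; (-4)·7 + 4·(-3) + (-3)·2; 2·7 + 7·(-3) + 2·2) = (13, -46, -3)
w3 = Jw2 = (58, -227, -302)
The requested component of w3 is -302.

-302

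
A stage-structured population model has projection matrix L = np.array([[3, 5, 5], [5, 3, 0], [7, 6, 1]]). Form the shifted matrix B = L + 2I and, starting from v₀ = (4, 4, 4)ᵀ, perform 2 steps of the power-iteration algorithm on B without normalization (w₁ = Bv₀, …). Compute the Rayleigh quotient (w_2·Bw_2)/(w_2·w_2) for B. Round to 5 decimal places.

μ ≈ 13.24355

B = L + 2I has rows (5, 5, 5); (5, 5, 0); (7, 6, 3)
w1 = Bv₀ = (60, 40, 64)
w2 = Bw1 = (820, 500, 852)
Bw2 = (10860, 6600, 11296)
w2·Bw2 = 21829392; w2·w2 = 1648304; μ ≈ 21829392/1648304 = 13.24355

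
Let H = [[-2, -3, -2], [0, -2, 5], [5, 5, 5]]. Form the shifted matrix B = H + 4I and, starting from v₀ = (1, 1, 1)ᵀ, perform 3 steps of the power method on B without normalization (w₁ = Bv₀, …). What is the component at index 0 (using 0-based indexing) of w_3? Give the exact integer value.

-839

B = H + 4I has rows (2, -3, -2); (0, 2, 5); (5, 5, 9)
w1 = Bv₀ = (2·1 + (-3)·1 + (-2)·1; 0·1 + 2·1 + 5·1; 5·1 + 5·1 + 9·1) = (-3, 7, 19)
w2 = Bw1 = (2·(-3) + (-3)·7 + (-2)·19; 0·(-3) + 2·7 + 5·19; 5·(-3) + 5·7 + 9·19) = (-65, 109, 191)
w3 = Bw2 = (-839, 1173, 1939)
Requested component of w3: -839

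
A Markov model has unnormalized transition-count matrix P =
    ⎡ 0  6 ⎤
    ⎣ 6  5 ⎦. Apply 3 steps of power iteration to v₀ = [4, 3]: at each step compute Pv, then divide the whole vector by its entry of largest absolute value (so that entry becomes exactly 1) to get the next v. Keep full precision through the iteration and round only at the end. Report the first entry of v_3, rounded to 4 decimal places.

Pv0 = (18.00000, 39.00000); divide by 39.00000 → v1 = (0.46154, 1.00000)
Pv1 = (6.00000, 7.76923); divide by 7.76923 → v2 = (0.77228, 1.00000)
Pv2 = (6.00000, 9.63366); divide by 9.63366 → v3 = (0.62282, 1.00000)
Requested entry of v3: 1818/2919 = 0.6228

0.6228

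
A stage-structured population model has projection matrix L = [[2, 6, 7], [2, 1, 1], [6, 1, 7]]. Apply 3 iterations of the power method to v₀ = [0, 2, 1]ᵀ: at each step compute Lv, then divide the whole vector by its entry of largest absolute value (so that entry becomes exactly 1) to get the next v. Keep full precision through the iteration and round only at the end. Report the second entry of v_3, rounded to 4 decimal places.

Lv0 = (19.00000, 3.00000, 9.00000); divide by 19.00000 → v1 = (1.00000, 0.15789, 0.47368)
Lv1 = (6.26316, 2.63158, 9.47368); divide by 9.47368 → v2 = (0.66111, 0.27778, 1.00000)
Lv2 = (9.98889, 2.60000, 11.24444); divide by 11.24444 → v3 = (0.88834, 0.23123, 1.00000)
Requested entry of v3: 468/2024 = 0.2312

0.2312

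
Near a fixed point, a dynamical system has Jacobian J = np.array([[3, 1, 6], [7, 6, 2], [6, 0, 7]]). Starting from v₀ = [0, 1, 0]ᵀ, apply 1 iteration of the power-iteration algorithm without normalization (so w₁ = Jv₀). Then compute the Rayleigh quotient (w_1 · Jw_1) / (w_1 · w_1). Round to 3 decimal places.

7.216

w1 = Jv₀ = (1, 6, 0)
Jw1 = (9, 43, 6)
w1·Jw1 = 1·9 + 6·43 + 0·6 = 267; w1·w1 = 1·1 + 6·6 + 0·0 = 37
λ ≈ 267/37 = 7.216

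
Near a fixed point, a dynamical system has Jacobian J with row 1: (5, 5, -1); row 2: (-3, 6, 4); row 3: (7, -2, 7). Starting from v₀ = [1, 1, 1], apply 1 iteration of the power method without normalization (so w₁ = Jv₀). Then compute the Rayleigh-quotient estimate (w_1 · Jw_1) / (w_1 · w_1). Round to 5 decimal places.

λ ≈ 9.66788

w1 = Jv₀ = (5·1 + 5·1 + (-1)·1; (-3)·1 + 6·1 + 4·1; 7·1 + (-2)·1 + 7·1) = (9, 7, 12)
Jw1 = (68, 63, 133)
w1·Jw1 = 9·68 + 7·63 + 12·133 = 2649; w1·w1 = 9·9 + 7·7 + 12·12 = 274
λ ≈ 2649/274 = 9.66788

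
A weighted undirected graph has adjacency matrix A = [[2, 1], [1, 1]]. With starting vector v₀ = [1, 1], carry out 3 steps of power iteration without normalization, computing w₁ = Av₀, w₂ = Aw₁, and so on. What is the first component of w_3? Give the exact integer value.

21

w1 = Av₀ = (2·1 + 1·1; 1·1 + 1·1) = (3, 2)
w2 = Aw1 = (2·3 + 1·2; 1·3 + 1·2) = (8, 5)
w3 = Aw2 = (21, 13)
The requested component of w3 is 21.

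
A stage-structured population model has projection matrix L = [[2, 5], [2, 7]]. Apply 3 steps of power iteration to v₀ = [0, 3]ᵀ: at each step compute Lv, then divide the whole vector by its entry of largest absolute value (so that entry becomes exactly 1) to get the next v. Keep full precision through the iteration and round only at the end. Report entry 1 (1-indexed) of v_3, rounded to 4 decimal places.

Lv0 = (15.00000, 21.00000); divide by 21.00000 → v1 = (0.71429, 1.00000)
Lv1 = (6.42857, 8.42857); divide by 8.42857 → v2 = (0.76271, 1.00000)
Lv2 = (6.52542, 8.52542); divide by 8.52542 → v3 = (0.76541, 1.00000)
Requested entry of v3: 1155/1509 = 0.7654

0.7654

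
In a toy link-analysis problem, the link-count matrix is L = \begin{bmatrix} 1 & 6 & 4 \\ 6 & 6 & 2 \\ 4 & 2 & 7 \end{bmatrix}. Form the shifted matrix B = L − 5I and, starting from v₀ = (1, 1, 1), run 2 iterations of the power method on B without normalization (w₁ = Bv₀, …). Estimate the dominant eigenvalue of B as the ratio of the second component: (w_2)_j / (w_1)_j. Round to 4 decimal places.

B = L − 5I has rows (-4, 6, 4); (6, 1, 2); (4, 2, 2)
w1 = Bv₀ = ((-4)·1 + 6·1 + 4·1; 6·1 + 1·1 + 2·1; 4·1 + 2·1 + 2·1) = (6, 9, 8)
w2 = Bw1 = ((-4)·6 + 6·9 + 4·8; 6·6 + 1·9 + 2·8; 4·6 + 2·9 + 2·8) = (62, 61, 58)
Ratio: 61/9 = 6.7778

μ ≈ 6.7778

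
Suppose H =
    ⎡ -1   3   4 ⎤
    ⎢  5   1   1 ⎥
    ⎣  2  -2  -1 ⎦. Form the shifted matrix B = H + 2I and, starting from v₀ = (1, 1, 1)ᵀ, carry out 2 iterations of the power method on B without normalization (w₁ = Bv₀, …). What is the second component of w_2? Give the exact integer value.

B = H + 2I has rows (1, 3, 4); (5, 3, 1); (2, -2, 1)
w1 = Bv₀ = (8, 9, 1)
w2 = Bw1 = (39, 68, -1)
Requested component of w2: 68

68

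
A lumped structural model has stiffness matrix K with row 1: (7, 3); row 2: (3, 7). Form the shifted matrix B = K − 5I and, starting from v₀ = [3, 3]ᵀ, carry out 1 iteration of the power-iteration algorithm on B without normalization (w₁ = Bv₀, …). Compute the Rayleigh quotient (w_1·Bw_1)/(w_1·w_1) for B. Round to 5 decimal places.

μ ≈ 5.00000

B = K − 5I has rows (2, 3); (3, 2)
w1 = Bv₀ = (2·3 + 3·3; 3·3 + 2·3) = (15, 15)
Bw1 = (75, 75)
w1·Bw1 = 2250; w1·w1 = 450; μ ≈ 2250/450 = 5.00000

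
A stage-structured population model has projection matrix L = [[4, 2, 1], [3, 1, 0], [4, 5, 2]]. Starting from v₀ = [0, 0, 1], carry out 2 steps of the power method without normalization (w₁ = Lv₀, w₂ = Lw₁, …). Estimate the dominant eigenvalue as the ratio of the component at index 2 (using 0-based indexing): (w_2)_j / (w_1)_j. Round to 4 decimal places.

4.0000

w1 = Lv₀ = (4·0 + 2·0 + 1·1; 3·0 + 1·0 + 0·1; 4·0 + 5·0 + 2·1) = (1, 0, 2)
w2 = Lw1 = (4·1 + 2·0 + 1·2; 3·1 + 1·0 + 0·2; 4·1 + 5·0 + 2·2) = (6, 3, 8)
Ratio at component: 8 / 2 = 4.0000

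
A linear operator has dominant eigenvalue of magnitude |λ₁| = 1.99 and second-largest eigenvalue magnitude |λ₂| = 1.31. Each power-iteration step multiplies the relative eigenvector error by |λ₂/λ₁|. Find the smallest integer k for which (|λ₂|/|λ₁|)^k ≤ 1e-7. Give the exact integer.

|λ₂/λ₁| = 1.31/1.99 = 0.65829
Need k ≥ ln(1e-7) / ln(0.65829) = -16.1181 / -0.4181 ≈ 38.550
Smallest integer k satisfying the bound: 39

39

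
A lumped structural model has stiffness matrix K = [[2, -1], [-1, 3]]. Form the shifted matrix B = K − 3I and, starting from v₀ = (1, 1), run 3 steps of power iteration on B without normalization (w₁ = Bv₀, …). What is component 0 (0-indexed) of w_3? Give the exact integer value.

-5

B = K − 3I has rows (-1, -1); (-1, 0)
w1 = Bv₀ = ((-1)·1 + (-1)·1; (-1)·1 + 0·1) = (-2, -1)
w2 = Bw1 = ((-1)·(-2) + (-1)·(-1); (-1)·(-2) + 0·(-1)) = (3, 2)
w3 = Bw2 = (-5, -3)
Requested component of w3: -5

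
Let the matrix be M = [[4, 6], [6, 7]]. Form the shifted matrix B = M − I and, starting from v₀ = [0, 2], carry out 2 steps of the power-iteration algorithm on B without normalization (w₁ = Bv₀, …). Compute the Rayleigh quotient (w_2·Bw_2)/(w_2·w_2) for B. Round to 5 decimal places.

10.68000

B = M − I has rows (3, 6); (6, 6)
w1 = Bv₀ = (12, 12)
w2 = Bw1 = (108, 144)
Bw2 = (1188, 1512)
w2·Bw2 = 346032; w2·w2 = 32400; μ ≈ 346032/32400 = 10.68000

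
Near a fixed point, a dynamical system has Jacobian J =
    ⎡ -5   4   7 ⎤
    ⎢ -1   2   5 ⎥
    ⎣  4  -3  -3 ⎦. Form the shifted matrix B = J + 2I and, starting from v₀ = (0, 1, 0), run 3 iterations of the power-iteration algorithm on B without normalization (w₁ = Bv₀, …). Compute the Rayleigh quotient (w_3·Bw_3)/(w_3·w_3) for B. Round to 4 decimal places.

B = J + 2I has rows (-3, 4, 7); (-1, 4, 5); (4, -3, -1)
w1 = Bv₀ = ((-3)·0 + 4·1 + 7·0; (-1)·0 + 4·1 + 5·0; 4·0 + (-3)·1 + (-1)·0) = (4, 4, -3)
w2 = Bw1 = ((-3)·4 + 4·4 + 7·(-3); (-1)·4 + 4·4 + 5·(-3); 4·4 + (-3)·4 + (-1)·(-3)) = (-17, -3, 7)
w3 = Bw2 = (88, 40, -66)
Bw3 = (-566, -258, 298)
w3·Bw3 = -79796; w3·w3 = 13700; μ ≈ -79796/13700 = -5.8245

μ ≈ -5.8245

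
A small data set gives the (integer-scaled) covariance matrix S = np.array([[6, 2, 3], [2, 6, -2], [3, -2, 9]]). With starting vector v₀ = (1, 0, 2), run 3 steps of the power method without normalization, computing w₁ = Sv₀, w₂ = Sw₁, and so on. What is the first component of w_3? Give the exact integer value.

w1 = Sv₀ = (6·1 + 2·0 + 3·2; 2·1 + 6·0 + (-2)·2; 3·1 + (-2)·0 + 9·2) = (12, -2, 21)
w2 = Sw1 = (6·12 + 2·(-2) + 3·21; 2·12 + 6·(-2) + (-2)·21; 3·12 + (-2)·(-2) + 9·21) = (131, -30, 229)
w3 = Sw2 = (1413, -376, 2514)
The requested component of w3 is 1413.

1413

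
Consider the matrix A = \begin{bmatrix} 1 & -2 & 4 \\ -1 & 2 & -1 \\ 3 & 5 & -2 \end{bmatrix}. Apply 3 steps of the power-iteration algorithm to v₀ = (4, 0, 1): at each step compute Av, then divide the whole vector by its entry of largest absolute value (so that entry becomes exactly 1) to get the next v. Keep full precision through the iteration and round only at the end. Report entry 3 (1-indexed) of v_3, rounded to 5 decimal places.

-0.81720

Av0 = (8.000000, -5.000000, 10.000000); divide by 10.000000 → v1 = (0.800000, -0.500000, 1.000000)
Av1 = (5.800000, -2.800000, -2.100000); divide by 5.800000 → v2 = (1.000000, -0.482759, -0.362069)
Av2 = (0.517241, -1.603448, 1.310345); divide by -1.603448 → v3 = (-0.322581, 1.000000, -0.817204)
Requested entry of v3: 76/-93 = -0.81720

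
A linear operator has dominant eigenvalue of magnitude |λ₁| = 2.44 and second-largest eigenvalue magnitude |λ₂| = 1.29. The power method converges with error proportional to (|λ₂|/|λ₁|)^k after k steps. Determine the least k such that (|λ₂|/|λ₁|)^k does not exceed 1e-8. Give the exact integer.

29

|λ₂/λ₁| = 1.29/2.44 = 0.52869
Need k ≥ ln(1e-8) / ln(0.52869) = -18.4207 / -0.6374 ≈ 28.902
Smallest integer k satisfying the bound: 29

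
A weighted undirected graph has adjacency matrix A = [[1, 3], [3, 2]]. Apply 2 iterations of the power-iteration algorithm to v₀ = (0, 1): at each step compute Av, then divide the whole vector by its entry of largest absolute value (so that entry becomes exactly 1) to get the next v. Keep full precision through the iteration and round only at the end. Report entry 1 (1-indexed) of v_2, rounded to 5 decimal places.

Av0 = (3.000000, 2.000000); divide by 3.000000 → v1 = (1.000000, 0.666667)
Av1 = (3.000000, 4.333333); divide by 4.333333 → v2 = (0.692308, 1.000000)
Requested entry of v2: 9/13 = 0.69231

0.69231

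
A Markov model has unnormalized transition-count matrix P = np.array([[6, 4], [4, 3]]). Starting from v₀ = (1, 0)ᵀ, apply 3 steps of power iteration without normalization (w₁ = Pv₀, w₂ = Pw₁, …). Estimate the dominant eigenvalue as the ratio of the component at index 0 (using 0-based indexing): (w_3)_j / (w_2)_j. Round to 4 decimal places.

8.7692

w1 = Pv₀ = (6, 4)
w2 = Pw1 = (52, 36)
w3 = Pw2 = (456, 316)
Ratio at component: 456 / 52 = 8.7692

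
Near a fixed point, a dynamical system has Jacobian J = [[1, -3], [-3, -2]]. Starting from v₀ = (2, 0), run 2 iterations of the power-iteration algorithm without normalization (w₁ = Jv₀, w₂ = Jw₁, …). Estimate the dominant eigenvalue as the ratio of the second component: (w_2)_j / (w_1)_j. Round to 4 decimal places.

-1.0000

w1 = Jv₀ = (1·2 + (-3)·0; (-3)·2 + (-2)·0) = (2, -6)
w2 = Jw1 = (1·2 + (-3)·(-6); (-3)·2 + (-2)·(-6)) = (20, 6)
Ratio at component: 6 / -6 = -1.0000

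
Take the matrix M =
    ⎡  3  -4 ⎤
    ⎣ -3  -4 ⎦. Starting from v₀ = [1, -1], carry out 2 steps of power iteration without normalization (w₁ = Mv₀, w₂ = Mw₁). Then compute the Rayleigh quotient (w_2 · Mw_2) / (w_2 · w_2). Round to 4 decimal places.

w1 = Mv₀ = (3·1 + (-4)·(-1); (-3)·1 + (-4)·(-1)) = (7, 1)
w2 = Mw1 = (3·7 + (-4)·1; (-3)·7 + (-4)·1) = (17, -25)
Mw2 = (151, 49)
w2·Mw2 = 17·151 + (-25)·49 = 1342; w2·w2 = 17·17 + (-25)·(-25) = 914
λ ≈ 1342/914 = 1.4683

λ ≈ 1.4683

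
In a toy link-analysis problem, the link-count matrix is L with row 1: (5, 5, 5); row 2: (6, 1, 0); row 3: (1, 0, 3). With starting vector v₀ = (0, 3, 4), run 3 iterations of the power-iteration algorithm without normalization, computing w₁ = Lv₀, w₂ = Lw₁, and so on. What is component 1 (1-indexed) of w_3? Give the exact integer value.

w1 = Lv₀ = (5·0 + 5·3 + 5·4; 6·0 + 1·3 + 0·4; 1·0 + 0·3 + 3·4) = (35, 3, 12)
w2 = Lw1 = (5·35 + 5·3 + 5·12; 6·35 + 1·3 + 0·12; 1·35 + 0·3 + 3·12) = (250, 213, 71)
w3 = Lw2 = (2670, 1713, 463)
The requested component of w3 is 2670.

2670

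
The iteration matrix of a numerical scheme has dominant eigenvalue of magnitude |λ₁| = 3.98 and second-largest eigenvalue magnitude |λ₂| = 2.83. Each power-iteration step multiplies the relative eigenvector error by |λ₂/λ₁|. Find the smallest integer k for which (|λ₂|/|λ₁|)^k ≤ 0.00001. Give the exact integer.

|λ₂/λ₁| = 2.83/3.98 = 0.71106
Need k ≥ ln(0.00001) / ln(0.71106) = -11.5129 / -0.3410 ≈ 33.762
Smallest integer k satisfying the bound: 34

34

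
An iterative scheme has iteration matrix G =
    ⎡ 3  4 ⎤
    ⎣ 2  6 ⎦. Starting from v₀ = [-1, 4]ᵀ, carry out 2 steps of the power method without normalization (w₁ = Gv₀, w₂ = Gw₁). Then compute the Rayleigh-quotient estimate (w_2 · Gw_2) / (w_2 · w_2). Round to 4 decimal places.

w1 = Gv₀ = (13, 22)
w2 = Gw1 = (127, 158)
Gw2 = (1013, 1202)
w2·Gw2 = 127·1013 + 158·1202 = 318567; w2·w2 = 127·127 + 158·158 = 41093
λ ≈ 318567/41093 = 7.7523

λ ≈ 7.7523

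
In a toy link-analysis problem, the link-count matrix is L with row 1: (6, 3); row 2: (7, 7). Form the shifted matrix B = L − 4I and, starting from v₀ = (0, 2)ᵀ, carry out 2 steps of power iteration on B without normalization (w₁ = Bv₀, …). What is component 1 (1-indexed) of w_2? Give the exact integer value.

30

B = L − 4I has rows (2, 3); (7, 3)
w1 = Bv₀ = (2·0 + 3·2; 7·0 + 3·2) = (6, 6)
w2 = Bw1 = (2·6 + 3·6; 7·6 + 3·6) = (30, 60)
Requested component of w2: 30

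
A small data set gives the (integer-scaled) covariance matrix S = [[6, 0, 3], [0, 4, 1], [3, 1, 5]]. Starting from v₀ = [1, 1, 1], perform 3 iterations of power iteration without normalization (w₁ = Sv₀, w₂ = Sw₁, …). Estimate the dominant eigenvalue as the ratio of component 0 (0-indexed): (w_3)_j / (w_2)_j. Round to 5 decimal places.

w1 = Sv₀ = (6·1 + 0·1 + 3·1; 0·1 + 4·1 + 1·1; 3·1 + 1·1 + 5·1) = (9, 5, 9)
w2 = Sw1 = (6·9 + 0·5 + 3·9; 0·9 + 4·5 + 1·9; 3·9 + 1·5 + 5·9) = (81, 29, 77)
w3 = Sw2 = (717, 193, 657)
Ratio at component: 717 / 81 = 8.85185

8.85185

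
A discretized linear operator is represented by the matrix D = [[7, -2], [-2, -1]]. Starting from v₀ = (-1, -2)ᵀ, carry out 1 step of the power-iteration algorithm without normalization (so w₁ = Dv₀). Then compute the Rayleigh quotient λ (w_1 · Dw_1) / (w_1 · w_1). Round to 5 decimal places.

w1 = Dv₀ = (7·(-1) + (-2)·(-2); (-2)·(-1) + (-1)·(-2)) = (-3, 4)
Dw1 = (-29, 2)
w1·Dw1 = (-3)·(-29) + 4·2 = 95; w1·w1 = (-3)·(-3) + 4·4 = 25
λ ≈ 95/25 = 3.80000

λ ≈ 3.80000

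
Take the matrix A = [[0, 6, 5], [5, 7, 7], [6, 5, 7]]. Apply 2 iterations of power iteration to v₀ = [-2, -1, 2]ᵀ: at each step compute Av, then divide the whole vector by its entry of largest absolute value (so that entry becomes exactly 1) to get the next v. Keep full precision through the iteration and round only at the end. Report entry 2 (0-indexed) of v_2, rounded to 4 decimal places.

Av0 = (4.00000, -3.00000, -3.00000); divide by 4.00000 → v1 = (1.00000, -0.75000, -0.75000)
Av1 = (-8.25000, -5.50000, -3.00000); divide by -8.25000 → v2 = (1.00000, 0.66667, 0.36364)
Requested entry of v2: -12/-33 = 0.3636

0.3636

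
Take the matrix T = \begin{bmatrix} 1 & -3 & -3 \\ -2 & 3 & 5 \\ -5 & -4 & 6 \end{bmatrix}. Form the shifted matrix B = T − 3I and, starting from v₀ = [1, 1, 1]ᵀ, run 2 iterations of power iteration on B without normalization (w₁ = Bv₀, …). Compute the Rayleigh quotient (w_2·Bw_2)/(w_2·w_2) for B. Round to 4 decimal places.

B = T − 3I has rows (-2, -3, -3); (-2, 0, 5); (-5, -4, 3)
w1 = Bv₀ = (-8, 3, -6)
w2 = Bw1 = (25, -14, 10)
Bw2 = (-38, 0, -39)
w2·Bw2 = -1340; w2·w2 = 921; μ ≈ -1340/921 = -1.4549

μ ≈ -1.4549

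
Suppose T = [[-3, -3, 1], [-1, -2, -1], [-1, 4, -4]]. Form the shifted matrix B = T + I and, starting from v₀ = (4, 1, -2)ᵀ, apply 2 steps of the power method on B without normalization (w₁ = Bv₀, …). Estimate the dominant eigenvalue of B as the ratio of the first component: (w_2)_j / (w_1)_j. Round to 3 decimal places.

B = T + I has rows (-2, -3, 1); (-1, -1, -1); (-1, 4, -3)
w1 = Bv₀ = (-13, -3, 6)
w2 = Bw1 = (41, 10, -17)
Ratio: 41/-13 = -3.154

-3.154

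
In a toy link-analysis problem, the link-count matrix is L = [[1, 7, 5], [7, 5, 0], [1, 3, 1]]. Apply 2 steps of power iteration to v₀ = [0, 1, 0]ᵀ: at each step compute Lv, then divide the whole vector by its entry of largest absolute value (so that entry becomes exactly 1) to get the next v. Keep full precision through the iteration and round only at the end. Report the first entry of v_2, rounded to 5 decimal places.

Lv0 = (7.000000, 5.000000, 3.000000); divide by 7.000000 → v1 = (1.000000, 0.714286, 0.428571)
Lv1 = (8.142857, 10.571429, 3.571429); divide by 10.571429 → v2 = (0.770270, 1.000000, 0.337838)
Requested entry of v2: 57/74 = 0.77027

0.77027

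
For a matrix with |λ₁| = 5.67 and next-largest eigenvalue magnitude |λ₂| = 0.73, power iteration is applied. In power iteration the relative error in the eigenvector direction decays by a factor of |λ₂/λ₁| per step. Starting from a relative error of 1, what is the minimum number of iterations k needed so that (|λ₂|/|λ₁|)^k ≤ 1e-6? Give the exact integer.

7

|λ₂/λ₁| = 0.73/5.67 = 0.12875
Need k ≥ ln(1e-6) / ln(0.12875) = -13.8155 / -2.0499 ≈ 6.740
Smallest integer k satisfying the bound: 7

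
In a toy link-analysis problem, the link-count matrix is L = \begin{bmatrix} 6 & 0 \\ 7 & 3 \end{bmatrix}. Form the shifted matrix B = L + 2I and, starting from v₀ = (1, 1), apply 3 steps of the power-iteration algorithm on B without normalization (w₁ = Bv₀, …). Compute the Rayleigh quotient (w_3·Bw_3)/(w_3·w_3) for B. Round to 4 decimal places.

8.3897

B = L + 2I has rows (8, 0); (7, 5)
w1 = Bv₀ = (8, 12)
w2 = Bw1 = (64, 116)
w3 = Bw2 = (512, 1028)
Bw3 = (4096, 8724)
w3·Bw3 = 11065424; w3·w3 = 1318928; μ ≈ 11065424/1318928 = 8.3897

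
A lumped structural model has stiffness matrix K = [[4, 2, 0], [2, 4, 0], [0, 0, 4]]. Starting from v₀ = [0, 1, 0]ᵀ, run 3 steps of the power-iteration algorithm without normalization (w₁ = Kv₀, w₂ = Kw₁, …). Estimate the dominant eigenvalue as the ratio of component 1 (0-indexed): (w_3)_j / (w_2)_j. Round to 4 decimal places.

w1 = Kv₀ = (4·0 + 2·1 + 0·0; 2·0 + 4·1 + 0·0; 0·0 + 0·1 + 4·0) = (2, 4, 0)
w2 = Kw1 = (4·2 + 2·4 + 0·0; 2·2 + 4·4 + 0·0; 0·2 + 0·4 + 4·0) = (16, 20, 0)
w3 = Kw2 = (104, 112, 0)
Ratio at component: 112 / 20 = 5.6000

λ ≈ 5.6000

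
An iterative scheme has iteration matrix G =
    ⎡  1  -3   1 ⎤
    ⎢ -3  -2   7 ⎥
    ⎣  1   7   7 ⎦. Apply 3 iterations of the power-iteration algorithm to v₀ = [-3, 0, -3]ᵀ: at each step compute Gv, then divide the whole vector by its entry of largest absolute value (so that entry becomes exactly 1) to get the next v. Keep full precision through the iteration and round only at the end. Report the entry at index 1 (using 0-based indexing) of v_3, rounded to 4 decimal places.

0.5861

Gv0 = (-6.00000, -12.00000, -24.00000); divide by -24.00000 → v1 = (0.25000, 0.50000, 1.00000)
Gv1 = (-0.25000, 5.25000, 10.75000); divide by 10.75000 → v2 = (-0.02326, 0.48837, 1.00000)
Gv2 = (-0.48837, 6.09302, 10.39535); divide by 10.39535 → v3 = (-0.04698, 0.58613, 1.00000)
Requested entry of v3: -1572/-2682 = 0.5861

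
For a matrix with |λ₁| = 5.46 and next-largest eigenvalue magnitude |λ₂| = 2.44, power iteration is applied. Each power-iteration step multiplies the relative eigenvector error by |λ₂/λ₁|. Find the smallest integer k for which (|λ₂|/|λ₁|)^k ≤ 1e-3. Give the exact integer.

|λ₂/λ₁| = 2.44/5.46 = 0.44689
Need k ≥ ln(1e-3) / ln(0.44689) = -6.9078 / -0.8055 ≈ 8.576
Smallest integer k satisfying the bound: 9

9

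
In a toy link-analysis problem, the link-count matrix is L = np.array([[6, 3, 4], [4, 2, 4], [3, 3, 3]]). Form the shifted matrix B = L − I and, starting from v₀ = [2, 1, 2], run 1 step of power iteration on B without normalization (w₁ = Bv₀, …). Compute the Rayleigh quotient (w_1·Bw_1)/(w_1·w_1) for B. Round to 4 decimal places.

B = L − I has rows (5, 3, 4); (4, 1, 4); (3, 3, 2)
w1 = Bv₀ = (5·2 + 3·1 + 4·2; 4·2 + 1·1 + 4·2; 3·2 + 3·1 + 2·2) = (21, 17, 13)
Bw1 = (208, 153, 140)
w1·Bw1 = 8789; w1·w1 = 899; μ ≈ 8789/899 = 9.7764

μ ≈ 9.7764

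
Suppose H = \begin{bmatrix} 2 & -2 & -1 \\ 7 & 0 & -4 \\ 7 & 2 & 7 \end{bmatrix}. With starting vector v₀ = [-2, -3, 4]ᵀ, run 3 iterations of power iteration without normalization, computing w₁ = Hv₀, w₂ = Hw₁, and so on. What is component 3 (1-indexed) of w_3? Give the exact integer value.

w1 = Hv₀ = (2·(-2) + (-2)·(-3) + (-1)·4; 7·(-2) + 0·(-3) + (-4)·4; 7·(-2) + 2·(-3) + 7·4) = (-2, -30, 8)
w2 = Hw1 = (2·(-2) + (-2)·(-30) + (-1)·8; 7·(-2) + 0·(-30) + (-4)·8; 7·(-2) + 2·(-30) + 7·8) = (48, -46, -18)
w3 = Hw2 = (206, 408, 118)
The requested component of w3 is 118.

118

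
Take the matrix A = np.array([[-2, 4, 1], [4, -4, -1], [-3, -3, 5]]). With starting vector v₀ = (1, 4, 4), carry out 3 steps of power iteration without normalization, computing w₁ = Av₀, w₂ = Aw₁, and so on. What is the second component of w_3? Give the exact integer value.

w1 = Av₀ = ((-2)·1 + 4·4 + 1·4; 4·1 + (-4)·4 + (-1)·4; (-3)·1 + (-3)·4 + 5·4) = (18, -16, 5)
w2 = Aw1 = ((-2)·18 + 4·(-16) + 1·5; 4·18 + (-4)·(-16) + (-1)·5; (-3)·18 + (-3)·(-16) + 5·5) = (-95, 131, 19)
w3 = Aw2 = (733, -923, -13)
The requested component of w3 is -923.

-923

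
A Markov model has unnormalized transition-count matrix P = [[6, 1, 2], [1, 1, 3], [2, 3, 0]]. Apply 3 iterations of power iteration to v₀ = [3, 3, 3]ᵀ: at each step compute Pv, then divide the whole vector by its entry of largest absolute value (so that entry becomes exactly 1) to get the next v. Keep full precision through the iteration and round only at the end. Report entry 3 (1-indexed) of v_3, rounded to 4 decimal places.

0.4420

Pv0 = (27.00000, 15.00000, 15.00000); divide by 27.00000 → v1 = (1.00000, 0.55556, 0.55556)
Pv1 = (7.66667, 3.22222, 3.66667); divide by 7.66667 → v2 = (1.00000, 0.42029, 0.47826)
Pv2 = (7.37681, 2.85507, 3.26087); divide by 7.37681 → v3 = (1.00000, 0.38703, 0.44204)
Requested entry of v3: 675/1527 = 0.4420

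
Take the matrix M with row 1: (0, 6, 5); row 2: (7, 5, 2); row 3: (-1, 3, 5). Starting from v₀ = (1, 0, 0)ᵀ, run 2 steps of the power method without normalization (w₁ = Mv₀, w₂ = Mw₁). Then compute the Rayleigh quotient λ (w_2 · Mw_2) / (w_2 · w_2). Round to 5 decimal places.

w1 = Mv₀ = (0·1 + 6·0 + 5·0; 7·1 + 5·0 + 2·0; (-1)·1 + 3·0 + 5·0) = (0, 7, -1)
w2 = Mw1 = (0·0 + 6·7 + 5·(-1); 7·0 + 5·7 + 2·(-1); (-1)·0 + 3·7 + 5·(-1)) = (37, 33, 16)
Mw2 = (278, 456, 142)
w2·Mw2 = 37·278 + 33·456 + 16·142 = 27606; w2·w2 = 37·37 + 33·33 + 16·16 = 2714
λ ≈ 27606/2714 = 10.17170

10.17170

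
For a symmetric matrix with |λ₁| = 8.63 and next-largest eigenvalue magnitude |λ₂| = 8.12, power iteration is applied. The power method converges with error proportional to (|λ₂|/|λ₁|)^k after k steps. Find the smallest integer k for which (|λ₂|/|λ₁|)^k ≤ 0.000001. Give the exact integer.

|λ₂/λ₁| = 8.12/8.63 = 0.94090
Need k ≥ ln(0.000001) / ln(0.94090) = -13.8155 / -0.0609 ≈ 226.802
Smallest integer k satisfying the bound: 227

227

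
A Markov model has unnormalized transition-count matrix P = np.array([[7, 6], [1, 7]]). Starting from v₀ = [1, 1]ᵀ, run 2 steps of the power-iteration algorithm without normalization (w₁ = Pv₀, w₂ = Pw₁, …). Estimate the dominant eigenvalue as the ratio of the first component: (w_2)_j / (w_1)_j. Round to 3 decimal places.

λ ≈ 10.692

w1 = Pv₀ = (7·1 + 6·1; 1·1 + 7·1) = (13, 8)
w2 = Pw1 = (7·13 + 6·8; 1·13 + 7·8) = (139, 69)
Ratio at component: 139 / 13 = 10.692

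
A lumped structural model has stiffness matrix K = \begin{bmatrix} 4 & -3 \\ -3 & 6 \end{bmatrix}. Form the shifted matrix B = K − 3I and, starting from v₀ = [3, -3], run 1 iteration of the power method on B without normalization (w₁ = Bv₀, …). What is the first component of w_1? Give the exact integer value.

12

B = K − 3I has rows (1, -3); (-3, 3)
w1 = Bv₀ = (1·3 + (-3)·(-3); (-3)·3 + 3·(-3)) = (12, -18)
Requested component of w1: 12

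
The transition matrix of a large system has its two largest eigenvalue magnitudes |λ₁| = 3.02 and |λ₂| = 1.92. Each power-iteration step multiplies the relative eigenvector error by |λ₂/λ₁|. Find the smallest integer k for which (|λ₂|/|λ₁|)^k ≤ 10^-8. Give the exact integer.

|λ₂/λ₁| = 1.92/3.02 = 0.63576
Need k ≥ ln(10^-8) / ln(0.63576) = -18.4207 / -0.4529 ≈ 40.670
Smallest integer k satisfying the bound: 41

41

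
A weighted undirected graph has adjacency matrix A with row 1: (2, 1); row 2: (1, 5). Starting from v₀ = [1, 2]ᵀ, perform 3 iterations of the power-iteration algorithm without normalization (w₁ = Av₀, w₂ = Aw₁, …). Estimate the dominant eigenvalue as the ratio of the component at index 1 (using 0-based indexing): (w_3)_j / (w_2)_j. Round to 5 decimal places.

w1 = Av₀ = (4, 11)
w2 = Aw1 = (19, 59)
w3 = Aw2 = (97, 314)
Ratio at component: 314 / 59 = 5.32203

5.32203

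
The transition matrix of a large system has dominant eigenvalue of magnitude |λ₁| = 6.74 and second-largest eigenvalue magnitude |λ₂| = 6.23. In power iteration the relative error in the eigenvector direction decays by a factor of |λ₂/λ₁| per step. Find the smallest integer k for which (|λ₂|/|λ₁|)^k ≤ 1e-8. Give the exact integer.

235

|λ₂/λ₁| = 6.23/6.74 = 0.92433
Need k ≥ ln(1e-8) / ln(0.92433) = -18.4207 / -0.0787 ≈ 234.111
Smallest integer k satisfying the bound: 235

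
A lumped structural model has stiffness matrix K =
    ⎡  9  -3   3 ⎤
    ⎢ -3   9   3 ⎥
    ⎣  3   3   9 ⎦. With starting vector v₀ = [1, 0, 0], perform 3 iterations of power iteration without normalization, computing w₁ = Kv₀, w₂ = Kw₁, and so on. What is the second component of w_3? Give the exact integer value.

-567

w1 = Kv₀ = (9·1 + (-3)·0 + 3·0; (-3)·1 + 9·0 + 3·0; 3·1 + 3·0 + 9·0) = (9, -3, 3)
w2 = Kw1 = (9·9 + (-3)·(-3) + 3·3; (-3)·9 + 9·(-3) + 3·3; 3·9 + 3·(-3) + 9·3) = (99, -45, 45)
w3 = Kw2 = (1161, -567, 567)
The requested component of w3 is -567.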